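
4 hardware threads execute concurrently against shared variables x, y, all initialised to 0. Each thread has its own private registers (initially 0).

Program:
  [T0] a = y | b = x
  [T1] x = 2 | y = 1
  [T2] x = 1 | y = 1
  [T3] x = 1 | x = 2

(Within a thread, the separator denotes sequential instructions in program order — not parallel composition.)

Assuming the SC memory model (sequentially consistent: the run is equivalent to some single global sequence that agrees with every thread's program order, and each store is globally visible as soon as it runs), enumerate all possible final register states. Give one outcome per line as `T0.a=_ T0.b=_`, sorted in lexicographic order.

outcome vector order: (T0.a,T0.b)
|SC outcomes| = 5

T0.a=0 T0.b=0
T0.a=0 T0.b=1
T0.a=0 T0.b=2
T0.a=1 T0.b=1
T0.a=1 T0.b=2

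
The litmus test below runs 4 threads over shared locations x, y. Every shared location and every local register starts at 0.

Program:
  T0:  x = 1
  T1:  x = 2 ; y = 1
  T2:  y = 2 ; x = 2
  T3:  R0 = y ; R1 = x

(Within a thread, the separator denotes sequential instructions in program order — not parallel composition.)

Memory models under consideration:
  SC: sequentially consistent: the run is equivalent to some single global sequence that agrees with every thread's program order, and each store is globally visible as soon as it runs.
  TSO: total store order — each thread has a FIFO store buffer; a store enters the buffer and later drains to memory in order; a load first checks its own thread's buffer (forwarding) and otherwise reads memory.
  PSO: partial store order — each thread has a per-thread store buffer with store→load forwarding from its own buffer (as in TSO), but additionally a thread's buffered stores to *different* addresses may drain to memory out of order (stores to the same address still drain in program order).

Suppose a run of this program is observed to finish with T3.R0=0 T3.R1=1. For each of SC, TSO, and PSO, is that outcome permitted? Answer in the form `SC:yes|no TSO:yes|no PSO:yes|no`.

outcome vector order: (T3.R0,T3.R1)
SC (8): 0/0, 0/1, 0/2, 1/1, 1/2, 2/0, 2/1, 2/2
TSO (8): 0/0, 0/1, 0/2, 1/1, 1/2, 2/0, 2/1, 2/2
PSO (9): 0/0, 0/1, 0/2, 1/0, 1/1, 1/2, 2/0, 2/1, 2/2
target 0/1 ∈ {SC,TSO,PSO}

SC:yes TSO:yes PSO:yes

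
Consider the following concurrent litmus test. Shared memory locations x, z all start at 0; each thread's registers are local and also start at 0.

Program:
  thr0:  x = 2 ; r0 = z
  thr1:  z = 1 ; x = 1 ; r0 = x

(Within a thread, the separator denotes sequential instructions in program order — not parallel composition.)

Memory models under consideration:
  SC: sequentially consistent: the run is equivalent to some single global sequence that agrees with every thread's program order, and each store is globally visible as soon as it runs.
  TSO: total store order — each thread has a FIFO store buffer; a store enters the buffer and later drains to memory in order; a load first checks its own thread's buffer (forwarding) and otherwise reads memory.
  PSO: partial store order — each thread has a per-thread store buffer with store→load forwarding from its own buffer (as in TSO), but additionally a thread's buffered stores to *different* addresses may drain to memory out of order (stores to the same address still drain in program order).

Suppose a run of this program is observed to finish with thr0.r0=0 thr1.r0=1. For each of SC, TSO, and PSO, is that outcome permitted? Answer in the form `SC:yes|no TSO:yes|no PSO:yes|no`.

SC:yes TSO:yes PSO:yes

outcome vector order: (thr0.r0,thr1.r0)
[SC] allowed = {01, 11, 12}
[TSO] allowed = {01, 02, 11, 12}
[PSO] allowed = {01, 02, 11, 12}
target 01 ∈ {SC,TSO,PSO}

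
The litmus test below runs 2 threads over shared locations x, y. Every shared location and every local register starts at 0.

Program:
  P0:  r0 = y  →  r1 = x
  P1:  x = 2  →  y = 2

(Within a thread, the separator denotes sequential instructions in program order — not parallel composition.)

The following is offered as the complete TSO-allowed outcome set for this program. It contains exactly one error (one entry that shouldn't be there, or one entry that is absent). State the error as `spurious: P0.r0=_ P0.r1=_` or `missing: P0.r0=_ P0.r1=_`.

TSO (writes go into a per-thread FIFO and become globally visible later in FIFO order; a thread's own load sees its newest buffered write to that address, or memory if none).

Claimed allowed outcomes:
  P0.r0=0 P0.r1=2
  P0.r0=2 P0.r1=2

missing: P0.r0=0 P0.r1=0

outcome vector order: (P0.r0,P0.r1)
under TSO → 00, 02, 22
TSO∖claimed = {00}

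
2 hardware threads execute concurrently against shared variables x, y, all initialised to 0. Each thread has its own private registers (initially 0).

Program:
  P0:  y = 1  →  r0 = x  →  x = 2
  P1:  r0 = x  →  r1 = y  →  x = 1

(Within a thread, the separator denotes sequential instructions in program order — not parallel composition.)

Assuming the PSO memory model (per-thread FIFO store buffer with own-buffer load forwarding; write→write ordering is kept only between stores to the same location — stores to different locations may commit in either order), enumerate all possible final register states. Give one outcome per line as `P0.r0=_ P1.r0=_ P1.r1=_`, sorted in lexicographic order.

outcome vector order: (P0.r0,P1.r0,P1.r1)
|PSO outcomes| = 6

P0.r0=0 P1.r0=0 P1.r1=0
P0.r0=0 P1.r0=0 P1.r1=1
P0.r0=0 P1.r0=2 P1.r1=0
P0.r0=0 P1.r0=2 P1.r1=1
P0.r0=1 P1.r0=0 P1.r1=0
P0.r0=1 P1.r0=0 P1.r1=1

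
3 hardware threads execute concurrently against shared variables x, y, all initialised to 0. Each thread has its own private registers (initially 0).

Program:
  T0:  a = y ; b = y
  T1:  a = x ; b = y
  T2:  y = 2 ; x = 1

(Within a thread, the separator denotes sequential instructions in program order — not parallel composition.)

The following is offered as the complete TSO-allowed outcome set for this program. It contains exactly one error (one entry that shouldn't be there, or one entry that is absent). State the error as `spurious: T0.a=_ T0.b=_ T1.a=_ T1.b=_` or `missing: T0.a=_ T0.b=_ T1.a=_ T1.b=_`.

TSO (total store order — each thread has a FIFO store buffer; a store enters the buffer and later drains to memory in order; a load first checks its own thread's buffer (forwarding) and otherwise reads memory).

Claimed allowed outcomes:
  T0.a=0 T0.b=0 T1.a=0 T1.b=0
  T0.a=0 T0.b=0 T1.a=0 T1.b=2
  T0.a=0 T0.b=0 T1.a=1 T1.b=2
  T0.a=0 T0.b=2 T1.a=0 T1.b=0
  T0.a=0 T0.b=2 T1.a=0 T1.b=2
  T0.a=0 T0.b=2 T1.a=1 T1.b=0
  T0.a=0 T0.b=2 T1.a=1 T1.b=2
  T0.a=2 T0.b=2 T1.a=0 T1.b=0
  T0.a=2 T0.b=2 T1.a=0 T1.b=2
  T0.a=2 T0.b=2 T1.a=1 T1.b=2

spurious: T0.a=0 T0.b=2 T1.a=1 T1.b=0

outcome vector order: (T0.a,T0.b,T1.a,T1.b)
under TSO → (0,0,0,0), (0,0,0,2), (0,0,1,2), (0,2,0,0), (0,2,0,2), (0,2,1,2), (2,2,0,0), (2,2,0,2), (2,2,1,2)
claimed∖TSO = {(0,2,1,0)}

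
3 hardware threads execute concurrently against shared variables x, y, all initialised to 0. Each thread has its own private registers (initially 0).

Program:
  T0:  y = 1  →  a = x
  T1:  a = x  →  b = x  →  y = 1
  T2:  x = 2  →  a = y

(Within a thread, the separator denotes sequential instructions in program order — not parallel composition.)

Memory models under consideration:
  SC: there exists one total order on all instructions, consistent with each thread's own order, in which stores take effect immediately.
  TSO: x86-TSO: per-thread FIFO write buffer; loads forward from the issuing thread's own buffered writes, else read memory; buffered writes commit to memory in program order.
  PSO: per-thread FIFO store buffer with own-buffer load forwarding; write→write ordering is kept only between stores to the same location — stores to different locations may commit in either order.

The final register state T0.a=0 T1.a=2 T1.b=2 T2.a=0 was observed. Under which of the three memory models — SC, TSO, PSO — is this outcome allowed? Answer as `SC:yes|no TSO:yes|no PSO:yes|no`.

SC:no TSO:yes PSO:yes

outcome vector order: (T0.a,T1.a,T1.b,T2.a)
SC: 9 outcomes — {(0,0,0,1); (0,0,2,1); (0,2,2,1); (2,0,0,0); (2,0,0,1); (2,0,2,0); (2,0,2,1); (2,2,2,0); (2,2,2,1)}
TSO: 12 outcomes — {(0,0,0,0); (0,0,0,1); (0,0,2,0); (0,0,2,1); (0,2,2,0); (0,2,2,1); (2,0,0,0); (2,0,0,1); (2,0,2,0); (2,0,2,1); (2,2,2,0); (2,2,2,1)}
PSO: 12 outcomes — {(0,0,0,0); (0,0,0,1); (0,0,2,0); (0,0,2,1); (0,2,2,0); (0,2,2,1); (2,0,0,0); (2,0,0,1); (2,0,2,0); (2,0,2,1); (2,2,2,0); (2,2,2,1)}
target (0,2,2,0) ∈ {TSO,PSO}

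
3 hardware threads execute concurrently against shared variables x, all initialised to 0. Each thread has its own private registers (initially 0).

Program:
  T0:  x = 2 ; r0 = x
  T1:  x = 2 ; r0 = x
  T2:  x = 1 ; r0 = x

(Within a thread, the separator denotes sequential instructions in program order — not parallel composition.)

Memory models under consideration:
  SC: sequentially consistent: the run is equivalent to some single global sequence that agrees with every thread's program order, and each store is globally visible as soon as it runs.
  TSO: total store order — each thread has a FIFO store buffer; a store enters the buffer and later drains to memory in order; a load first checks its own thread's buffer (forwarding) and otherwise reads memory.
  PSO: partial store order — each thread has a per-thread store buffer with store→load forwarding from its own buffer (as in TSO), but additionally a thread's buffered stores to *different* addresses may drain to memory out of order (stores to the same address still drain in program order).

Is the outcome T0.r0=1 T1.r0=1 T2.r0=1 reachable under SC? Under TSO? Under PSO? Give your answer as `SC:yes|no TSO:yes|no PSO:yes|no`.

SC:yes TSO:yes PSO:yes

outcome vector order: (T0.r0,T1.r0,T2.r0)
under SC → 1/1/1; 1/2/1; 1/2/2; 2/1/1; 2/1/2; 2/2/1; 2/2/2
under TSO → 1/1/1; 1/2/1; 1/2/2; 2/1/1; 2/1/2; 2/2/1; 2/2/2
under PSO → 1/1/1; 1/2/1; 1/2/2; 2/1/1; 2/1/2; 2/2/1; 2/2/2
target 1/1/1 ∈ {SC,TSO,PSO}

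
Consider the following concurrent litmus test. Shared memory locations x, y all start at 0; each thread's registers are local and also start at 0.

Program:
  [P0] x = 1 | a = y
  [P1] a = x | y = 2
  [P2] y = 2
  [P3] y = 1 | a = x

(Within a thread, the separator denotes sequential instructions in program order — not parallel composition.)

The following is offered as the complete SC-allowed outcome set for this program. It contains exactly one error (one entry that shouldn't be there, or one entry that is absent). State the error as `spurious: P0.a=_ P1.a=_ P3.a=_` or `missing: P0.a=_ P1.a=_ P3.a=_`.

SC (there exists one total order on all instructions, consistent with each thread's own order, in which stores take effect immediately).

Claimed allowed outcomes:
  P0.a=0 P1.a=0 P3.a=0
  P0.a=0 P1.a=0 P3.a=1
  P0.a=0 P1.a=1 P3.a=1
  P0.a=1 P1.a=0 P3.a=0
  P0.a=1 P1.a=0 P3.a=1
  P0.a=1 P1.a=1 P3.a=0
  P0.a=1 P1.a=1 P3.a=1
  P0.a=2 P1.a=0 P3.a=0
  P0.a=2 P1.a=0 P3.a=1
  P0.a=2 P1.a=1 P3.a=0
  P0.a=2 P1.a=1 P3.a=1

spurious: P0.a=0 P1.a=0 P3.a=0

outcome vector order: (P0.a,P1.a,P3.a)
[SC] allowed = {(0,0,1); (0,1,1); (1,0,0); (1,0,1); (1,1,0); (1,1,1); (2,0,0); (2,0,1); (2,1,0); (2,1,1)}
claimed∖SC = {(0,0,0)}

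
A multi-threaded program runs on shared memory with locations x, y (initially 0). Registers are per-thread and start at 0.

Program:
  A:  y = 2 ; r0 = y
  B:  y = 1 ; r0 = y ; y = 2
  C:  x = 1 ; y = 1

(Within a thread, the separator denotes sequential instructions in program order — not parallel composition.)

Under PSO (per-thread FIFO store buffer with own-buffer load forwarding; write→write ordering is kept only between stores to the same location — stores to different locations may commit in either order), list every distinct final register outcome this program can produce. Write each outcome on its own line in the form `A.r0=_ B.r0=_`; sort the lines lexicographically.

A.r0=1 B.r0=1
A.r0=1 B.r0=2
A.r0=2 B.r0=1
A.r0=2 B.r0=2

outcome vector order: (A.r0,B.r0)
|PSO outcomes| = 4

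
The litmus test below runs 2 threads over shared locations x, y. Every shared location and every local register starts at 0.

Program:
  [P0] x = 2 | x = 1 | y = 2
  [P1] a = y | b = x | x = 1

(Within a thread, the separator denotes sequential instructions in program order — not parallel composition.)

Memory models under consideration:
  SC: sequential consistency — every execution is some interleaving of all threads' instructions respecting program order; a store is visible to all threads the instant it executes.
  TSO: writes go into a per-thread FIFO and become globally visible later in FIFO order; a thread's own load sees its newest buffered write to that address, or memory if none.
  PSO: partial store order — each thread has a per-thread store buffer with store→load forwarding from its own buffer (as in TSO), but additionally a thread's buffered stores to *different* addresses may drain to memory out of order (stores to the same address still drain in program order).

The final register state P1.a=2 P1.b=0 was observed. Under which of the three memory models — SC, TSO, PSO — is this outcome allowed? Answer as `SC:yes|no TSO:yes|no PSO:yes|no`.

outcome vector order: (P1.a,P1.b)
under SC → 0/0 0/1 0/2 2/1
under TSO → 0/0 0/1 0/2 2/1
under PSO → 0/0 0/1 0/2 2/0 2/1 2/2
target 2/0 ∈ {PSO}

SC:no TSO:no PSO:yes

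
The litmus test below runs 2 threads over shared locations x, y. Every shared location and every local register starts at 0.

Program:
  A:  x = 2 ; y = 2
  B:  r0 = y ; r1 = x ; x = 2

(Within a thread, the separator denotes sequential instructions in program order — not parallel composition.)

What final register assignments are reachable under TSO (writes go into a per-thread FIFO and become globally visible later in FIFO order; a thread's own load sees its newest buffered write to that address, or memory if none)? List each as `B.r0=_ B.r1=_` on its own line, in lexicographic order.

outcome vector order: (B.r0,B.r1)
|TSO outcomes| = 3

B.r0=0 B.r1=0
B.r0=0 B.r1=2
B.r0=2 B.r1=2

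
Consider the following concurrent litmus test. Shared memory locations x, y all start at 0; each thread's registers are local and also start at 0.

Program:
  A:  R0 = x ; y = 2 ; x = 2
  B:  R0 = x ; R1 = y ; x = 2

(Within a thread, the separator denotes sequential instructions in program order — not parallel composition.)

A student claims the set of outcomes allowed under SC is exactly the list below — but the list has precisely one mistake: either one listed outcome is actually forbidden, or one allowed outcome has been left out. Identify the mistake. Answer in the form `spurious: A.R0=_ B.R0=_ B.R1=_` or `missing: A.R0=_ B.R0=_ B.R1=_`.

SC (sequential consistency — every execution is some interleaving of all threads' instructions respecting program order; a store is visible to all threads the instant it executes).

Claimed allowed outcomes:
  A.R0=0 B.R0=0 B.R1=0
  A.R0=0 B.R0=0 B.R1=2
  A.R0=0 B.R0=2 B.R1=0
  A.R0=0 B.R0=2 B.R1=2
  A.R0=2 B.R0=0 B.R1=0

outcome vector order: (A.R0,B.R0,B.R1)
SC (4): 000 002 022 200
claimed∖SC = {020}

spurious: A.R0=0 B.R0=2 B.R1=0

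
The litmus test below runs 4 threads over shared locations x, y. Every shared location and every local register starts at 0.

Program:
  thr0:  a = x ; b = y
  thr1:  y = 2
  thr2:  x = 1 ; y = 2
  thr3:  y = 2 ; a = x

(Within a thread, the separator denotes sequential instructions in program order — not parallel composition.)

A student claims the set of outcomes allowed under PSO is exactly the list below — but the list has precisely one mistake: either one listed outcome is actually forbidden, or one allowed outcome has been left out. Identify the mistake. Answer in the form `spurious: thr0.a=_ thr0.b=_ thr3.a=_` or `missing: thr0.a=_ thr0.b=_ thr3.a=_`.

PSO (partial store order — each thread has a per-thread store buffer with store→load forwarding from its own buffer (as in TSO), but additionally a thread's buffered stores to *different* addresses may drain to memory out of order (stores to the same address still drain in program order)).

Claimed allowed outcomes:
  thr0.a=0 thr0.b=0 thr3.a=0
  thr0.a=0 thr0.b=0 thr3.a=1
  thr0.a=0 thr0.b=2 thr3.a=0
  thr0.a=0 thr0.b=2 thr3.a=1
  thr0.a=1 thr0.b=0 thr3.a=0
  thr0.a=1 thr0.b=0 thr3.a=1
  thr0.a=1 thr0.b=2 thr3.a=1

outcome vector order: (thr0.a,thr0.b,thr3.a)
PSO: 8 outcomes — {<0 0 0> <0 0 1> <0 2 0> <0 2 1> <1 0 0> <1 0 1> <1 2 0> <1 2 1>}
PSO∖claimed = {<1 2 0>}

missing: thr0.a=1 thr0.b=2 thr3.a=0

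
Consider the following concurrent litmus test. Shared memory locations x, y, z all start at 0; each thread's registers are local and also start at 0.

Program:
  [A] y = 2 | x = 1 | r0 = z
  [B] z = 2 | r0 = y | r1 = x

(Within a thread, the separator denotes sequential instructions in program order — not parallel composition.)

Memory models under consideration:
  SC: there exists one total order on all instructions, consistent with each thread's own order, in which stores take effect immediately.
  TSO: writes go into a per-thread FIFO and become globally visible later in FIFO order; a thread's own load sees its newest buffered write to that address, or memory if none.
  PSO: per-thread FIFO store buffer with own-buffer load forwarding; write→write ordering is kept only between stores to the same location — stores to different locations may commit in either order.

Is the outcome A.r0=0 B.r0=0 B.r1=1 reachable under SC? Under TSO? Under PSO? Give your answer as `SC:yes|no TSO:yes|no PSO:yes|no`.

outcome vector order: (A.r0,B.r0,B.r1)
under SC → 0/2/1; 2/0/0; 2/0/1; 2/2/0; 2/2/1
under TSO → 0/0/0; 0/0/1; 0/2/0; 0/2/1; 2/0/0; 2/0/1; 2/2/0; 2/2/1
under PSO → 0/0/0; 0/0/1; 0/2/0; 0/2/1; 2/0/0; 2/0/1; 2/2/0; 2/2/1
target 0/0/1 ∈ {TSO,PSO}

SC:no TSO:yes PSO:yes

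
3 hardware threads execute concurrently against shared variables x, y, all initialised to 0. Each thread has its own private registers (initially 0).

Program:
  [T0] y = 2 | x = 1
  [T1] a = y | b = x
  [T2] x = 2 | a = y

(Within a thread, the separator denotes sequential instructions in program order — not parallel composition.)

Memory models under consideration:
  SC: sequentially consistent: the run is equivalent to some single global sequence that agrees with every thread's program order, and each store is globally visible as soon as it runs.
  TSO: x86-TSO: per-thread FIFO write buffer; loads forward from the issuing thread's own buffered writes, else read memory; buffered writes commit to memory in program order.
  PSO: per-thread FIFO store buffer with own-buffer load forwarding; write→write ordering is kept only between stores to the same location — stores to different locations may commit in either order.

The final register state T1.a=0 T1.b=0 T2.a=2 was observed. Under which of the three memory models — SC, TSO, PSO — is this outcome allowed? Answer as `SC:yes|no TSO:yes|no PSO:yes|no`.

outcome vector order: (T1.a,T1.b,T2.a)
[SC] allowed = {<0 0 0> <0 0 2> <0 1 0> <0 1 2> <0 2 0> <0 2 2> <2 0 2> <2 1 0> <2 1 2> <2 2 0> <2 2 2>}
[TSO] allowed = {<0 0 0> <0 0 2> <0 1 0> <0 1 2> <0 2 0> <0 2 2> <2 0 0> <2 0 2> <2 1 0> <2 1 2> <2 2 0> <2 2 2>}
[PSO] allowed = {<0 0 0> <0 0 2> <0 1 0> <0 1 2> <0 2 0> <0 2 2> <2 0 0> <2 0 2> <2 1 0> <2 1 2> <2 2 0> <2 2 2>}
target <0 0 2> ∈ {SC,TSO,PSO}

SC:yes TSO:yes PSO:yes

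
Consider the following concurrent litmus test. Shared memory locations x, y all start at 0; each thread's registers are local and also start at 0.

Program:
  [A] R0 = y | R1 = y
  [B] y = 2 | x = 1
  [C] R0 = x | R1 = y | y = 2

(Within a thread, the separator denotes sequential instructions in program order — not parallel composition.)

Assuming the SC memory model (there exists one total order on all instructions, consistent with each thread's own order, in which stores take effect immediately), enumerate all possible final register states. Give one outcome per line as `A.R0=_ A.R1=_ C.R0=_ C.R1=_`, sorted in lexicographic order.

A.R0=0 A.R1=0 C.R0=0 C.R1=0
A.R0=0 A.R1=0 C.R0=0 C.R1=2
A.R0=0 A.R1=0 C.R0=1 C.R1=2
A.R0=0 A.R1=2 C.R0=0 C.R1=0
A.R0=0 A.R1=2 C.R0=0 C.R1=2
A.R0=0 A.R1=2 C.R0=1 C.R1=2
A.R0=2 A.R1=2 C.R0=0 C.R1=0
A.R0=2 A.R1=2 C.R0=0 C.R1=2
A.R0=2 A.R1=2 C.R0=1 C.R1=2

outcome vector order: (A.R0,A.R1,C.R0,C.R1)
|SC outcomes| = 9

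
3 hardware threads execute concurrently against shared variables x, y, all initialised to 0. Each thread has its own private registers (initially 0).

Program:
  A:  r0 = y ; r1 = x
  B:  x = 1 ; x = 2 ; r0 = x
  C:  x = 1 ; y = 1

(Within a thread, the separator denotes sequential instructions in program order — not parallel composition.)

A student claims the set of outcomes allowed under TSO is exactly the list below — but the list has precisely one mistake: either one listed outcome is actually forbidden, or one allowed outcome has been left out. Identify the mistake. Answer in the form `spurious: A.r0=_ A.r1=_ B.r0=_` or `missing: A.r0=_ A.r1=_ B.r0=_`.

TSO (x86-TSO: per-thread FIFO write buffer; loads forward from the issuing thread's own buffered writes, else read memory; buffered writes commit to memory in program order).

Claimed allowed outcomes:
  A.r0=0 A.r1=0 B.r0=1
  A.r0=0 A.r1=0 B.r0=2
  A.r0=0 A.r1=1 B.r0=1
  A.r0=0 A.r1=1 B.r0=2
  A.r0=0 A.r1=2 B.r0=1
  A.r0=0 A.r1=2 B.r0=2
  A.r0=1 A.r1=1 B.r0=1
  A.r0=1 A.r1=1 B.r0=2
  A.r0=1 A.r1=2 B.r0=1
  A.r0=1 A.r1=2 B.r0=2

spurious: A.r0=1 A.r1=2 B.r0=1

outcome vector order: (A.r0,A.r1,B.r0)
TSO (9): 001 002 011 012 021 022 111 112 122
claimed∖TSO = {121}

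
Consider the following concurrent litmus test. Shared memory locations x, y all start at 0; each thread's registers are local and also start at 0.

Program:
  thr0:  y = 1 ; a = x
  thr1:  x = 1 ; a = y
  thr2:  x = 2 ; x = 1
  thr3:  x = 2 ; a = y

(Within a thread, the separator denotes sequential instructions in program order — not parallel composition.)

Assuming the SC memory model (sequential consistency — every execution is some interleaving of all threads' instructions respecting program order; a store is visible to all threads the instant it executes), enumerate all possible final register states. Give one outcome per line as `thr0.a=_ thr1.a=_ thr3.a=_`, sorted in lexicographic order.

outcome vector order: (thr0.a,thr1.a,thr3.a)
|SC outcomes| = 9

thr0.a=0 thr1.a=1 thr3.a=1
thr0.a=1 thr1.a=0 thr3.a=0
thr0.a=1 thr1.a=0 thr3.a=1
thr0.a=1 thr1.a=1 thr3.a=0
thr0.a=1 thr1.a=1 thr3.a=1
thr0.a=2 thr1.a=0 thr3.a=0
thr0.a=2 thr1.a=0 thr3.a=1
thr0.a=2 thr1.a=1 thr3.a=0
thr0.a=2 thr1.a=1 thr3.a=1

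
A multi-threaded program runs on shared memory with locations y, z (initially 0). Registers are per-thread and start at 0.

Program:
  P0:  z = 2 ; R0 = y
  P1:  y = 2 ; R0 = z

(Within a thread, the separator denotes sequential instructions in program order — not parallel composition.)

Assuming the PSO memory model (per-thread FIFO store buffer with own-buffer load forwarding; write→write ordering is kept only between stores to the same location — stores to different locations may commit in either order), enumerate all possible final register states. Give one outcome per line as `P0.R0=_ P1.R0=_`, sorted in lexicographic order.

P0.R0=0 P1.R0=0
P0.R0=0 P1.R0=2
P0.R0=2 P1.R0=0
P0.R0=2 P1.R0=2

outcome vector order: (P0.R0,P1.R0)
|PSO outcomes| = 4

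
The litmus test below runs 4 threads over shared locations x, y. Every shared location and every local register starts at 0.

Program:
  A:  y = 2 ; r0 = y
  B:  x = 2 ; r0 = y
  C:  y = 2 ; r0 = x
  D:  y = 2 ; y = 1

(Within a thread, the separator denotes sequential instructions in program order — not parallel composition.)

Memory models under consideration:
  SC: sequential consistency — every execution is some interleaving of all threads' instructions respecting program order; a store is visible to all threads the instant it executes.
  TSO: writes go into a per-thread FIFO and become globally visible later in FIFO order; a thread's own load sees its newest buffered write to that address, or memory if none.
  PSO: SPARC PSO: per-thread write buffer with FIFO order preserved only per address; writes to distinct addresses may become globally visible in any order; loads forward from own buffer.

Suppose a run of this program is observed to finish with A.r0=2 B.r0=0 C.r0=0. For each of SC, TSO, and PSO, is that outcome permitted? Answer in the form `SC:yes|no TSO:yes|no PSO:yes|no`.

outcome vector order: (A.r0,B.r0,C.r0)
SC: 10 outcomes — {102; 110; 112; 120; 122; 202; 210; 212; 220; 222}
TSO: 12 outcomes — {100; 102; 110; 112; 120; 122; 200; 202; 210; 212; 220; 222}
PSO: 12 outcomes — {100; 102; 110; 112; 120; 122; 200; 202; 210; 212; 220; 222}
target 200 ∈ {TSO,PSO}

SC:no TSO:yes PSO:yes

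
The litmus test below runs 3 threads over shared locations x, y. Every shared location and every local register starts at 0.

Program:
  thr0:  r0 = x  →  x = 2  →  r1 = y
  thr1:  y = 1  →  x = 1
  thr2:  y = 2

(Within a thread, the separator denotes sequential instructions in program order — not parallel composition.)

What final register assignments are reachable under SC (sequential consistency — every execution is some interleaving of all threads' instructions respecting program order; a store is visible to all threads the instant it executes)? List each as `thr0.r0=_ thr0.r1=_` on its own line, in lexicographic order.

thr0.r0=0 thr0.r1=0
thr0.r0=0 thr0.r1=1
thr0.r0=0 thr0.r1=2
thr0.r0=1 thr0.r1=1
thr0.r0=1 thr0.r1=2

outcome vector order: (thr0.r0,thr0.r1)
|SC outcomes| = 5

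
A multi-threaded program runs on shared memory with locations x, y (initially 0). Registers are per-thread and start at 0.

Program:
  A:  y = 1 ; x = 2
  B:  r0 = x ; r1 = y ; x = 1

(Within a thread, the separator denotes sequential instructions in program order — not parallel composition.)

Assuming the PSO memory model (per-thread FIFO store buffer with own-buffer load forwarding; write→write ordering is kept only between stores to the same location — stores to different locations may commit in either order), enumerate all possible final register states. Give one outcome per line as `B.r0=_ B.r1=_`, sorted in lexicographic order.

B.r0=0 B.r1=0
B.r0=0 B.r1=1
B.r0=2 B.r1=0
B.r0=2 B.r1=1

outcome vector order: (B.r0,B.r1)
|PSO outcomes| = 4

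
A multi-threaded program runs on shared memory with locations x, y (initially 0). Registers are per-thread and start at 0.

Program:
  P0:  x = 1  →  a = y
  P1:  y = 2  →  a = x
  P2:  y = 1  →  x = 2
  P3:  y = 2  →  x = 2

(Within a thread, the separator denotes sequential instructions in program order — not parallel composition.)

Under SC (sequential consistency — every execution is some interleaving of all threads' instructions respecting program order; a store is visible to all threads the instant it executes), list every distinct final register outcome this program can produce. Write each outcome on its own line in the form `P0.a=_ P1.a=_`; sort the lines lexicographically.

P0.a=0 P1.a=1
P0.a=0 P1.a=2
P0.a=1 P1.a=0
P0.a=1 P1.a=1
P0.a=1 P1.a=2
P0.a=2 P1.a=0
P0.a=2 P1.a=1
P0.a=2 P1.a=2

outcome vector order: (P0.a,P1.a)
|SC outcomes| = 8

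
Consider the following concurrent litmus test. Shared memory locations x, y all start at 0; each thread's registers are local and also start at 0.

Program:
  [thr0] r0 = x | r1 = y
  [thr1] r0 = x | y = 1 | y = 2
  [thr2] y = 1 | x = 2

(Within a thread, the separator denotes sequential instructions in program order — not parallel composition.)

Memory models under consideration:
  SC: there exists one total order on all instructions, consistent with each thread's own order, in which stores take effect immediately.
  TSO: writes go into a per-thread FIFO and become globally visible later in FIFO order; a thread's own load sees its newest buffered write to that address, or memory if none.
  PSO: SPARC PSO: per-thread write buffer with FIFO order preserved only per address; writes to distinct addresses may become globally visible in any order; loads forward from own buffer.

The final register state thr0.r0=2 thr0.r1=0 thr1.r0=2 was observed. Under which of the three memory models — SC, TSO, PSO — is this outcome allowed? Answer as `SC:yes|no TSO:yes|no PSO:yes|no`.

outcome vector order: (thr0.r0,thr0.r1,thr1.r0)
SC (10): (0,0,0), (0,0,2), (0,1,0), (0,1,2), (0,2,0), (0,2,2), (2,1,0), (2,1,2), (2,2,0), (2,2,2)
TSO (10): (0,0,0), (0,0,2), (0,1,0), (0,1,2), (0,2,0), (0,2,2), (2,1,0), (2,1,2), (2,2,0), (2,2,2)
PSO (12): (0,0,0), (0,0,2), (0,1,0), (0,1,2), (0,2,0), (0,2,2), (2,0,0), (2,0,2), (2,1,0), (2,1,2), (2,2,0), (2,2,2)
target (2,0,2) ∈ {PSO}

SC:no TSO:no PSO:yes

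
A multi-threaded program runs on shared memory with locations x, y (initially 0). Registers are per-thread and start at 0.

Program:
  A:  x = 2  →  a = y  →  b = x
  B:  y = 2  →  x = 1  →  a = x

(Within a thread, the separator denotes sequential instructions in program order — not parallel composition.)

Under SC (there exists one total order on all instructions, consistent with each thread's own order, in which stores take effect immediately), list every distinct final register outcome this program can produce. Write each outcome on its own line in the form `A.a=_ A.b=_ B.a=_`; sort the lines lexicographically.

A.a=0 A.b=1 B.a=1
A.a=0 A.b=2 B.a=1
A.a=2 A.b=1 B.a=1
A.a=2 A.b=2 B.a=1
A.a=2 A.b=2 B.a=2

outcome vector order: (A.a,A.b,B.a)
|SC outcomes| = 5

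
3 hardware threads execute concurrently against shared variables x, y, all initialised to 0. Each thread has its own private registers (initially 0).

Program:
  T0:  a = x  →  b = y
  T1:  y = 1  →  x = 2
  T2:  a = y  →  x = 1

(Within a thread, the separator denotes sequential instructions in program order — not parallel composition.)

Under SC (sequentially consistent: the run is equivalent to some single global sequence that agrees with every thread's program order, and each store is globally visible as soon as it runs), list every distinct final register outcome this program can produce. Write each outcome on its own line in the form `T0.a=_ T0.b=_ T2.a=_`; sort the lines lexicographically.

outcome vector order: (T0.a,T0.b,T2.a)
|SC outcomes| = 9

T0.a=0 T0.b=0 T2.a=0
T0.a=0 T0.b=0 T2.a=1
T0.a=0 T0.b=1 T2.a=0
T0.a=0 T0.b=1 T2.a=1
T0.a=1 T0.b=0 T2.a=0
T0.a=1 T0.b=1 T2.a=0
T0.a=1 T0.b=1 T2.a=1
T0.a=2 T0.b=1 T2.a=0
T0.a=2 T0.b=1 T2.a=1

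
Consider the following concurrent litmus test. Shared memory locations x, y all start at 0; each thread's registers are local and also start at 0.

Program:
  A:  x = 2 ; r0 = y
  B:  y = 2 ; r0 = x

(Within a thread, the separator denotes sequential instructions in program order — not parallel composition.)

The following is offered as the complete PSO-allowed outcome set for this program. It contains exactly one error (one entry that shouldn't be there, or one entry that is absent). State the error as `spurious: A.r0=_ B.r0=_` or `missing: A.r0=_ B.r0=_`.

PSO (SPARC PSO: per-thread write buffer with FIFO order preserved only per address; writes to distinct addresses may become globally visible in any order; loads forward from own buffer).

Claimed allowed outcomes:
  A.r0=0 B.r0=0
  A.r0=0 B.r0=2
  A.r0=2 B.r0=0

outcome vector order: (A.r0,B.r0)
PSO: 4 outcomes — {(0,0), (0,2), (2,0), (2,2)}
PSO∖claimed = {(2,2)}

missing: A.r0=2 B.r0=2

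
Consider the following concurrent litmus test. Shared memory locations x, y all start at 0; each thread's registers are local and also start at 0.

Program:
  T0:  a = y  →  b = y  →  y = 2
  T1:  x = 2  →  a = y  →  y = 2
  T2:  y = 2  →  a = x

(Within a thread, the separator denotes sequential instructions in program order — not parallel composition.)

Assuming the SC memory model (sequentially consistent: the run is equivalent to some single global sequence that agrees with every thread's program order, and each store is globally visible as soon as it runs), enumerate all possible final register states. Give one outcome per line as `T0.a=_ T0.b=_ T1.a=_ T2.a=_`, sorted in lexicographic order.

outcome vector order: (T0.a,T0.b,T1.a,T2.a)
|SC outcomes| = 9

T0.a=0 T0.b=0 T1.a=0 T2.a=2
T0.a=0 T0.b=0 T1.a=2 T2.a=0
T0.a=0 T0.b=0 T1.a=2 T2.a=2
T0.a=0 T0.b=2 T1.a=0 T2.a=2
T0.a=0 T0.b=2 T1.a=2 T2.a=0
T0.a=0 T0.b=2 T1.a=2 T2.a=2
T0.a=2 T0.b=2 T1.a=0 T2.a=2
T0.a=2 T0.b=2 T1.a=2 T2.a=0
T0.a=2 T0.b=2 T1.a=2 T2.a=2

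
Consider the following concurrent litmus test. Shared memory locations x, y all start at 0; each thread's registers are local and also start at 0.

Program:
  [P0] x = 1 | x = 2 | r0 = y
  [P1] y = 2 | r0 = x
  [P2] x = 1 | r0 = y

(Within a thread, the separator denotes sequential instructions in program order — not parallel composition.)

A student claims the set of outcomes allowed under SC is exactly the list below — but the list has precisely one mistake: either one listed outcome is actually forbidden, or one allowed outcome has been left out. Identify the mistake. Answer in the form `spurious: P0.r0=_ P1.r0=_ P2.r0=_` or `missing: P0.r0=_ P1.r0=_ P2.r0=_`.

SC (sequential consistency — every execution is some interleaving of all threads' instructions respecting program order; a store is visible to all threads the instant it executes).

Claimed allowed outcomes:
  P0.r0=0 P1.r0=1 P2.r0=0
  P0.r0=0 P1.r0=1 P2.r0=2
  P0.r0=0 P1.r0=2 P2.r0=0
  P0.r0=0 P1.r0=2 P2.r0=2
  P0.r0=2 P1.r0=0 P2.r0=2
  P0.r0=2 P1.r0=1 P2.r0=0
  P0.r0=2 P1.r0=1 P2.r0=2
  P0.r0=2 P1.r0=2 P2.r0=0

outcome vector order: (P0.r0,P1.r0,P2.r0)
SC (9): 010; 012; 020; 022; 202; 210; 212; 220; 222
SC∖claimed = {222}

missing: P0.r0=2 P1.r0=2 P2.r0=2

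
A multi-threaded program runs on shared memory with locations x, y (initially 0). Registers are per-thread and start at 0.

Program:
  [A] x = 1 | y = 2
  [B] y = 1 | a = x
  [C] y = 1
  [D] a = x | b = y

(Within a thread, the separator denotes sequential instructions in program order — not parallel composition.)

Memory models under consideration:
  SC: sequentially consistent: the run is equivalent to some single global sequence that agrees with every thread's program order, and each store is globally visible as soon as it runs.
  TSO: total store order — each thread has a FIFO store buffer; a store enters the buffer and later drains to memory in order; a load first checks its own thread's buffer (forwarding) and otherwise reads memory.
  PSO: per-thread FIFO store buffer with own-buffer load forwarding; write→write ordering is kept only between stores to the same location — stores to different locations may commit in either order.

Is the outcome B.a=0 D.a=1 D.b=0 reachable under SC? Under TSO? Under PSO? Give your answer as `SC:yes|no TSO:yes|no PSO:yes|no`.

SC:no TSO:yes PSO:yes

outcome vector order: (B.a,D.a,D.b)
SC (11): 000 001 002 011 012 100 101 102 110 111 112
TSO (12): 000 001 002 010 011 012 100 101 102 110 111 112
PSO (12): 000 001 002 010 011 012 100 101 102 110 111 112
target 010 ∈ {TSO,PSO}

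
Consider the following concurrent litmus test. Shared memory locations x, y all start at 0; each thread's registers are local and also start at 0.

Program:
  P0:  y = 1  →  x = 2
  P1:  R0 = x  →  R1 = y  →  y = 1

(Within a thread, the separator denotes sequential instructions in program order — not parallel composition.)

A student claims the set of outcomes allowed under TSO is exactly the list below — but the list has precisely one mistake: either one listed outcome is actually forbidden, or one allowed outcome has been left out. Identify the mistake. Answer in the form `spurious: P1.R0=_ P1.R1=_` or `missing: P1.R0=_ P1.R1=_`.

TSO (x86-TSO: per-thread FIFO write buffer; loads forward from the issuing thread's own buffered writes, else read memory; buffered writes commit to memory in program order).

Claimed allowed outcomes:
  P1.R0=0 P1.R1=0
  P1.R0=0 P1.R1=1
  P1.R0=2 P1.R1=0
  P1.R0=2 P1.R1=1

outcome vector order: (P1.R0,P1.R1)
[TSO] allowed = {(0,0) (0,1) (2,1)}
claimed∖TSO = {(2,0)}

spurious: P1.R0=2 P1.R1=0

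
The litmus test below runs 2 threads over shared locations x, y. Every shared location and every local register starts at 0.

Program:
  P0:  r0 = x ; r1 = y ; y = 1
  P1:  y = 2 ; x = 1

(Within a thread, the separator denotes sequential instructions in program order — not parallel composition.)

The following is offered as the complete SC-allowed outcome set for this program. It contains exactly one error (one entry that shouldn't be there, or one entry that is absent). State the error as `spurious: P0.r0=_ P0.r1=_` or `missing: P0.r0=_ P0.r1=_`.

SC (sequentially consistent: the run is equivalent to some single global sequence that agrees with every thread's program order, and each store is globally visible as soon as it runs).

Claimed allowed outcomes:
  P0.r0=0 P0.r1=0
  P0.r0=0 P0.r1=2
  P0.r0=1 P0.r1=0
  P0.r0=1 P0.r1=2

outcome vector order: (P0.r0,P0.r1)
SC (3): (0,0), (0,2), (1,2)
claimed∖SC = {(1,0)}

spurious: P0.r0=1 P0.r1=0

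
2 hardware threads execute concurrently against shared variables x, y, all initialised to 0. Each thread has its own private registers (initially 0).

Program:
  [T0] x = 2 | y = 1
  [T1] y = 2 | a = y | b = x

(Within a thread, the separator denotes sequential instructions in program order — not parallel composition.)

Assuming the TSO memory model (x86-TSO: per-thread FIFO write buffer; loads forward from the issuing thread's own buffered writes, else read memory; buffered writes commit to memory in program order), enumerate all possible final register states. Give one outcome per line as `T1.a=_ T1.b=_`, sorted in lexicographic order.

T1.a=1 T1.b=2
T1.a=2 T1.b=0
T1.a=2 T1.b=2

outcome vector order: (T1.a,T1.b)
|TSO outcomes| = 3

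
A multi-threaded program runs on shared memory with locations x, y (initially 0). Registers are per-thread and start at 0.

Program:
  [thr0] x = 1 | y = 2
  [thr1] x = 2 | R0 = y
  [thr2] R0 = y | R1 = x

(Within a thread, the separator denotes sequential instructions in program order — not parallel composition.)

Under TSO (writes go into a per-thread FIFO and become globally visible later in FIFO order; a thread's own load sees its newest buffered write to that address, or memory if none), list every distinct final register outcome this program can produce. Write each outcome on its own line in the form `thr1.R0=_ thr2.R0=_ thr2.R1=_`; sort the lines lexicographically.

thr1.R0=0 thr2.R0=0 thr2.R1=0
thr1.R0=0 thr2.R0=0 thr2.R1=1
thr1.R0=0 thr2.R0=0 thr2.R1=2
thr1.R0=0 thr2.R0=2 thr2.R1=1
thr1.R0=0 thr2.R0=2 thr2.R1=2
thr1.R0=2 thr2.R0=0 thr2.R1=0
thr1.R0=2 thr2.R0=0 thr2.R1=1
thr1.R0=2 thr2.R0=0 thr2.R1=2
thr1.R0=2 thr2.R0=2 thr2.R1=1
thr1.R0=2 thr2.R0=2 thr2.R1=2

outcome vector order: (thr1.R0,thr2.R0,thr2.R1)
|TSO outcomes| = 10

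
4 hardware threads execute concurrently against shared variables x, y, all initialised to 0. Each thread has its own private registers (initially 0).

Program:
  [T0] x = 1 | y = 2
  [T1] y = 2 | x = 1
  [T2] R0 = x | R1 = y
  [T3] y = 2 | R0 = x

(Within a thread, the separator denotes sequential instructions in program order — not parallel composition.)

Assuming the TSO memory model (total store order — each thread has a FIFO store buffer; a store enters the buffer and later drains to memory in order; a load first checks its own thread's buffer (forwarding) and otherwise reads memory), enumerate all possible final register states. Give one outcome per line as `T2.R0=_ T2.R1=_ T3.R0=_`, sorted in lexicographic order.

T2.R0=0 T2.R1=0 T3.R0=0
T2.R0=0 T2.R1=0 T3.R0=1
T2.R0=0 T2.R1=2 T3.R0=0
T2.R0=0 T2.R1=2 T3.R0=1
T2.R0=1 T2.R1=0 T3.R0=0
T2.R0=1 T2.R1=0 T3.R0=1
T2.R0=1 T2.R1=2 T3.R0=0
T2.R0=1 T2.R1=2 T3.R0=1

outcome vector order: (T2.R0,T2.R1,T3.R0)
|TSO outcomes| = 8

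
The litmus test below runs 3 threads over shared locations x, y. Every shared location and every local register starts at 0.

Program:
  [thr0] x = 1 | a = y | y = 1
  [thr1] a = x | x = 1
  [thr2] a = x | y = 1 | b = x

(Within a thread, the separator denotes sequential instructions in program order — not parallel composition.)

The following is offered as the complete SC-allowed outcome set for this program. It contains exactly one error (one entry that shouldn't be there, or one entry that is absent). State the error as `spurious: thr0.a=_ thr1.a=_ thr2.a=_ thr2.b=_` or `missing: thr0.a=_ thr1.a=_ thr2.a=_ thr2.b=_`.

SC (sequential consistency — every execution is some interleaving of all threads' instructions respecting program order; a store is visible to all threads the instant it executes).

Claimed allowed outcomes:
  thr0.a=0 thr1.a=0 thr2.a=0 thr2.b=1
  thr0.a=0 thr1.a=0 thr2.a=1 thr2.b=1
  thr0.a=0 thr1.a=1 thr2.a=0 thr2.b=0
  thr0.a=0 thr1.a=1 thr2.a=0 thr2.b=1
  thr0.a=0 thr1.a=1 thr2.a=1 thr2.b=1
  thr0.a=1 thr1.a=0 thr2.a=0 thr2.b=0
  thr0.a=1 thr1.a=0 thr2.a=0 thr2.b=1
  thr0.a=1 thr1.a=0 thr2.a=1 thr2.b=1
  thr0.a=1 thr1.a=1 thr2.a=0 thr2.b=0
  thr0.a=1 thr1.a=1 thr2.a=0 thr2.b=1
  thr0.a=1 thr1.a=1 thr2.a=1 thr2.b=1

outcome vector order: (thr0.a,thr1.a,thr2.a,thr2.b)
[SC] allowed = {0/0/0/1, 0/0/1/1, 0/1/0/1, 0/1/1/1, 1/0/0/0, 1/0/0/1, 1/0/1/1, 1/1/0/0, 1/1/0/1, 1/1/1/1}
claimed∖SC = {0/1/0/0}

spurious: thr0.a=0 thr1.a=1 thr2.a=0 thr2.b=0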